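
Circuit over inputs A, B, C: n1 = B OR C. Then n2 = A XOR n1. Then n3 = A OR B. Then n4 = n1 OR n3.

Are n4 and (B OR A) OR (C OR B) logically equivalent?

Yes

n1 = B OR C
n3 = A OR B
n4 = n1 OR n3 = (B OR C) OR (A OR B)
At A=0, B=0, C=0: circuit gives 0, formula gives 0.
At A=0, B=0, C=1: circuit gives 1, formula gives 1.
Agrees on all 8 inputs.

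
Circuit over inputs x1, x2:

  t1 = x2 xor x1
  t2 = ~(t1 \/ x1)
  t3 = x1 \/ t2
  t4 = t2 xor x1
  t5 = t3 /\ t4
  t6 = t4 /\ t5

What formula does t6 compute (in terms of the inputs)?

((~((x2 xor x1) \/ x1)) xor x1) /\ ((x1 \/ (~((x2 xor x1) \/ x1))) /\ ((~((x2 xor x1) \/ x1)) xor x1))

t1 = x2 xor x1
t2 = ~(t1 \/ x1) = ~((x2 xor x1) \/ x1)
t3 = x1 \/ t2 = x1 \/ (~((x2 xor x1) \/ x1))
t4 = t2 xor x1 = (~((x2 xor x1) \/ x1)) xor x1
t5 = t3 /\ t4 = (x1 \/ (~((x2 xor x1) \/ x1))) /\ ((~((x2 xor x1) \/ x1)) xor x1)
t6 = t4 /\ t5 = ((~((x2 xor x1) \/ x1)) xor x1) /\ ((x1 \/ (~((x2 xor x1) \/ x1))) /\ ((~((x2 xor x1) \/ x1)) xor x1))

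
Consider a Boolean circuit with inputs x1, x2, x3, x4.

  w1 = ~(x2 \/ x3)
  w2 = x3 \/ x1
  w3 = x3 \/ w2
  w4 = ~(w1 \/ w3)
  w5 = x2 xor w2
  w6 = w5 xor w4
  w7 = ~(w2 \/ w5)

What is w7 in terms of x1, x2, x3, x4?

w2 = x3 \/ x1
w5 = x2 xor w2 = x2 xor (x3 \/ x1)
w7 = ~(w2 \/ w5) = ~((x3 \/ x1) \/ (x2 xor (x3 \/ x1)))

~((x3 \/ x1) \/ (x2 xor (x3 \/ x1)))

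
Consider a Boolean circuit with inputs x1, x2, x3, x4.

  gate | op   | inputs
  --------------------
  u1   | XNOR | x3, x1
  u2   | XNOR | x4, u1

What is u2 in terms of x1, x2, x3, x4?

x4 XNOR (x3 XNOR x1)

u1 = x3 XNOR x1
u2 = x4 XNOR u1 = x4 XNOR (x3 XNOR x1)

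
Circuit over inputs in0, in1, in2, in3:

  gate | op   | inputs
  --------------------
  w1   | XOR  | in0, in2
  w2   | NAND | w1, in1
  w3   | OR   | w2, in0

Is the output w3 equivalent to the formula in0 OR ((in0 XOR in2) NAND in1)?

Yes

w1 = in0 XOR in2
w2 = w1 NAND in1 = (in0 XOR in2) NAND in1
w3 = w2 OR in0 = ((in0 XOR in2) NAND in1) OR in0
At in0=0, in1=1, in2=1, in3=0: circuit gives 0, formula gives 0.
At in0=0, in1=0, in2=0, in3=0: circuit gives 1, formula gives 1.
Agrees on all 16 inputs.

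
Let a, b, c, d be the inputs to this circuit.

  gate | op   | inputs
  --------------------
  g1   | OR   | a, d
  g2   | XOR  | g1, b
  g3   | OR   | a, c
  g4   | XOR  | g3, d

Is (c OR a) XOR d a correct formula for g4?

Yes

g3 = a OR c
g4 = g3 XOR d = (a OR c) XOR d
At a=0, b=0, c=0, d=0: circuit gives 0, formula gives 0.
At a=0, b=0, c=0, d=1: circuit gives 1, formula gives 1.
Agrees on all 16 inputs.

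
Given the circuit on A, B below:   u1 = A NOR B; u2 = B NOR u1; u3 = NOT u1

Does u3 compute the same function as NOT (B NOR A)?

Yes

u1 = A NOR B
u3 = NOT u1 = NOT (A NOR B)
At A=0, B=0: circuit gives 0, formula gives 0.
At A=0, B=1: circuit gives 1, formula gives 1.
Agrees on all 4 inputs.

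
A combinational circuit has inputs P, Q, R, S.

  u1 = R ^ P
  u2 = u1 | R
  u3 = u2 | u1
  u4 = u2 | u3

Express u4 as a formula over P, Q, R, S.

((R ^ P) | R) | (((R ^ P) | R) | (R ^ P))

u1 = R ^ P
u2 = u1 | R = (R ^ P) | R
u3 = u2 | u1 = ((R ^ P) | R) | (R ^ P)
u4 = u2 | u3 = ((R ^ P) | R) | (((R ^ P) | R) | (R ^ P))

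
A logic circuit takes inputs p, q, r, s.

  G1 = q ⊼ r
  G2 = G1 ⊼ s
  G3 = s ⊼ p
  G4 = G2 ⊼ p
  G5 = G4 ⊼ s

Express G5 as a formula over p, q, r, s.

G1 = q ⊼ r
G2 = G1 ⊼ s = (q ⊼ r) ⊼ s
G4 = G2 ⊼ p = ((q ⊼ r) ⊼ s) ⊼ p
G5 = G4 ⊼ s = (((q ⊼ r) ⊼ s) ⊼ p) ⊼ s

(((q ⊼ r) ⊼ s) ⊼ p) ⊼ s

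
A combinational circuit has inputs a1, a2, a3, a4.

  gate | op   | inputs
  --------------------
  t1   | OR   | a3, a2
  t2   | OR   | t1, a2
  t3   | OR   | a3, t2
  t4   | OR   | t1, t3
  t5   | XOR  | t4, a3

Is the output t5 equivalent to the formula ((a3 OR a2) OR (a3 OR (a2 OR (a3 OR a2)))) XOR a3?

Yes

t1 = a3 OR a2
t2 = t1 OR a2 = (a3 OR a2) OR a2
t3 = a3 OR t2 = a3 OR ((a3 OR a2) OR a2)
t4 = t1 OR t3 = (a3 OR a2) OR (a3 OR ((a3 OR a2) OR a2))
t5 = t4 XOR a3 = ((a3 OR a2) OR (a3 OR ((a3 OR a2) OR a2))) XOR a3
At a1=0, a2=0, a3=0, a4=0: circuit gives 0, formula gives 0.
At a1=0, a2=1, a3=0, a4=0: circuit gives 1, formula gives 1.
Agrees on all 16 inputs.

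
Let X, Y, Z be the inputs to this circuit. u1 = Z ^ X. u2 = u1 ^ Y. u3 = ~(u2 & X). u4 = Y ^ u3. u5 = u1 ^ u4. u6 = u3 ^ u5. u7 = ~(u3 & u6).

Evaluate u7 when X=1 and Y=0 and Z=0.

u1 = 0 ^ 1 = 1
u2 = 1 ^ 0 = 1
u3 = ~(1 & 1) = 0
u4 = 0 ^ 0 = 0
u5 = 1 ^ 0 = 1
u6 = 0 ^ 1 = 1
u7 = ~(0 & 1) = 1

1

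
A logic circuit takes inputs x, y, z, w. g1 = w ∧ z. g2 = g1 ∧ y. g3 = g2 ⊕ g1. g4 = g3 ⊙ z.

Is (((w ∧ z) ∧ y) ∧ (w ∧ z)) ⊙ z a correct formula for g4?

No

g1 = w ∧ z
g2 = g1 ∧ y = (w ∧ z) ∧ y
g3 = g2 ⊕ g1 = ((w ∧ z) ∧ y) ⊕ (w ∧ z)
g4 = g3 ⊙ z = (((w ∧ z) ∧ y) ⊕ (w ∧ z)) ⊙ z
At x=0, y=0, z=1, w=1: circuit gives 1, formula gives 0.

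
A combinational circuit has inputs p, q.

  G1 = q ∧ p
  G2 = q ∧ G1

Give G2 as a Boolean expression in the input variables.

G1 = q ∧ p
G2 = q ∧ G1 = q ∧ (q ∧ p)

q ∧ (q ∧ p)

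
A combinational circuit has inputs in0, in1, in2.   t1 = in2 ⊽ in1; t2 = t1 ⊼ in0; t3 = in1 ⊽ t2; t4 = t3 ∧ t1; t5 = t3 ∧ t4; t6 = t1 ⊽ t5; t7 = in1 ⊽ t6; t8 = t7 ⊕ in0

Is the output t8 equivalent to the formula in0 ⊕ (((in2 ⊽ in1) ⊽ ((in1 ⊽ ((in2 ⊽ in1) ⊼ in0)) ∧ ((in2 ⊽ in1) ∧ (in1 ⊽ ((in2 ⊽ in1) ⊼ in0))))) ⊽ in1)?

t1 = in2 ⊽ in1
t2 = t1 ⊼ in0 = (in2 ⊽ in1) ⊼ in0
t3 = in1 ⊽ t2 = in1 ⊽ ((in2 ⊽ in1) ⊼ in0)
t4 = t3 ∧ t1 = (in1 ⊽ ((in2 ⊽ in1) ⊼ in0)) ∧ (in2 ⊽ in1)
t5 = t3 ∧ t4 = (in1 ⊽ ((in2 ⊽ in1) ⊼ in0)) ∧ ((in1 ⊽ ((in2 ⊽ in1) ⊼ in0)) ∧ (in2 ⊽ in1))
t6 = t1 ⊽ t5 = (in2 ⊽ in1) ⊽ ((in1 ⊽ ((in2 ⊽ in1) ⊼ in0)) ∧ ((in1 ⊽ ((in2 ⊽ in1) ⊼ in0)) ∧ (in2 ⊽ in1)))
t7 = in1 ⊽ t6 = in1 ⊽ ((in2 ⊽ in1) ⊽ ((in1 ⊽ ((in2 ⊽ in1) ⊼ in0)) ∧ ((in1 ⊽ ((in2 ⊽ in1) ⊼ in0)) ∧ (in2 ⊽ in1))))
t8 = t7 ⊕ in0 = (in1 ⊽ ((in2 ⊽ in1) ⊽ ((in1 ⊽ ((in2 ⊽ in1) ⊼ in0)) ∧ ((in1 ⊽ ((in2 ⊽ in1) ⊼ in0)) ∧ (in2 ⊽ in1))))) ⊕ in0
At in0=0, in1=0, in2=1: circuit gives 0, formula gives 0.
At in0=0, in1=0, in2=0: circuit gives 1, formula gives 1.
Agrees on all 8 inputs.

Yes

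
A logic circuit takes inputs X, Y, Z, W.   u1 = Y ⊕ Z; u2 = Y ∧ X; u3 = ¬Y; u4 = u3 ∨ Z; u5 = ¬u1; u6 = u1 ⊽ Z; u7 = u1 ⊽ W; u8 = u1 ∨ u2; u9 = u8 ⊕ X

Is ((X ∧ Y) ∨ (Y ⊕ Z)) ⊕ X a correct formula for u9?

u1 = Y ⊕ Z
u2 = Y ∧ X
u8 = u1 ∨ u2 = (Y ⊕ Z) ∨ (Y ∧ X)
u9 = u8 ⊕ X = ((Y ⊕ Z) ∨ (Y ∧ X)) ⊕ X
At X=0, Y=0, Z=0, W=0: circuit gives 0, formula gives 0.
At X=0, Y=0, Z=1, W=0: circuit gives 1, formula gives 1.
Agrees on all 16 inputs.

Yes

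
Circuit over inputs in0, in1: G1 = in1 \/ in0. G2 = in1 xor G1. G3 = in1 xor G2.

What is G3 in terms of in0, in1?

G1 = in1 \/ in0
G2 = in1 xor G1 = in1 xor (in1 \/ in0)
G3 = in1 xor G2 = in1 xor (in1 xor (in1 \/ in0))

in1 xor (in1 xor (in1 \/ in0))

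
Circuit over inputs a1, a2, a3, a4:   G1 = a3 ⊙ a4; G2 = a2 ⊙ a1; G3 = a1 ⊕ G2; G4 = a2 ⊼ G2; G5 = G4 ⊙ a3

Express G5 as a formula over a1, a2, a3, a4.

G2 = a2 ⊙ a1
G4 = a2 ⊼ G2 = a2 ⊼ (a2 ⊙ a1)
G5 = G4 ⊙ a3 = (a2 ⊼ (a2 ⊙ a1)) ⊙ a3

(a2 ⊼ (a2 ⊙ a1)) ⊙ a3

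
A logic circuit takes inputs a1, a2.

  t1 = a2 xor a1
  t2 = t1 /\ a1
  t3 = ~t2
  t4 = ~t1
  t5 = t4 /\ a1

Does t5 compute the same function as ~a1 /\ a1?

No

t1 = a2 xor a1
t4 = ~t1 = ~(a2 xor a1)
t5 = t4 /\ a1 = ~(a2 xor a1) /\ a1
At a1=1, a2=1: circuit gives 1, formula gives 0.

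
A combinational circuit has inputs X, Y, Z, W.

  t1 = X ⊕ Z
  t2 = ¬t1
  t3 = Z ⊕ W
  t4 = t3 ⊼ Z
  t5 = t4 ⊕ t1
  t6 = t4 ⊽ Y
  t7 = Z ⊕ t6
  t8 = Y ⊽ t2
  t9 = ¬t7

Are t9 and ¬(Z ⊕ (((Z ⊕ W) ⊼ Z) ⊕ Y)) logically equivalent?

t3 = Z ⊕ W
t4 = t3 ⊼ Z = (Z ⊕ W) ⊼ Z
t6 = t4 ⊽ Y = ((Z ⊕ W) ⊼ Z) ⊽ Y
t7 = Z ⊕ t6 = Z ⊕ (((Z ⊕ W) ⊼ Z) ⊽ Y)
t9 = ¬t7 = ¬(Z ⊕ (((Z ⊕ W) ⊼ Z) ⊽ Y))
At X=0, Y=0, Z=0, W=0: circuit gives 1, formula gives 0.

No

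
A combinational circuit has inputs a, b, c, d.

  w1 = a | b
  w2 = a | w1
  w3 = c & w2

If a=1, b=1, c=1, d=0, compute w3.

w1 = 1 | 1 = 1
w2 = 1 | 1 = 1
w3 = 1 & 1 = 1

1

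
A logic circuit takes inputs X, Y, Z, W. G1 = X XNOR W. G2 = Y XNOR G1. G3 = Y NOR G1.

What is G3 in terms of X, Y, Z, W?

Y NOR (X XNOR W)

G1 = X XNOR W
G3 = Y NOR G1 = Y NOR (X XNOR W)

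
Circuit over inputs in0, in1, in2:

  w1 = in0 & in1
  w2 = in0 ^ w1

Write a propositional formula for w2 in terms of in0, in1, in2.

w1 = in0 & in1
w2 = in0 ^ w1 = in0 ^ (in0 & in1)

in0 ^ (in0 & in1)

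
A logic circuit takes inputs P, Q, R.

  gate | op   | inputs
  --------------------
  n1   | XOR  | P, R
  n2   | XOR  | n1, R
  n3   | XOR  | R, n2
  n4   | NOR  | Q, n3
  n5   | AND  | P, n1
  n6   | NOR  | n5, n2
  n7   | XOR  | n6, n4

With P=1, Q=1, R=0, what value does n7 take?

0

n1 = 1 XOR 0 = 1
n2 = 1 XOR 0 = 1
n3 = 0 XOR 1 = 1
n4 = 1 NOR 1 = 0
n5 = 1 AND 1 = 1
n6 = 1 NOR 1 = 0
n7 = 0 XOR 0 = 0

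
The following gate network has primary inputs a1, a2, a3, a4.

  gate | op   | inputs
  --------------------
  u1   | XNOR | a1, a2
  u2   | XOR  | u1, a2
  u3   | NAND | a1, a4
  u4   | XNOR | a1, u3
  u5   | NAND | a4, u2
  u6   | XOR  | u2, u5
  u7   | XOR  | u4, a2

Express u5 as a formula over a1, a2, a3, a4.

a4 NAND ((a1 XNOR a2) XOR a2)

u1 = a1 XNOR a2
u2 = u1 XOR a2 = (a1 XNOR a2) XOR a2
u5 = a4 NAND u2 = a4 NAND ((a1 XNOR a2) XOR a2)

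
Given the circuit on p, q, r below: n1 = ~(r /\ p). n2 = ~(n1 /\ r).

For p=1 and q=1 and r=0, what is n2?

1

n1 = ~(0 /\ 1) = 1
n2 = ~(1 /\ 0) = 1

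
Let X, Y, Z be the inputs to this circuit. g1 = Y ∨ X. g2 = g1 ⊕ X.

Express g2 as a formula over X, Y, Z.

(Y ∨ X) ⊕ X

g1 = Y ∨ X
g2 = g1 ⊕ X = (Y ∨ X) ⊕ X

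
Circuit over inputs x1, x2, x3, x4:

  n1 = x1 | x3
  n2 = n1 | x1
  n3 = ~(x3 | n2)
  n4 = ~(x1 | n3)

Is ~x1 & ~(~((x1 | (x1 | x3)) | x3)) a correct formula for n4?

n1 = x1 | x3
n2 = n1 | x1 = (x1 | x3) | x1
n3 = ~(x3 | n2) = ~(x3 | ((x1 | x3) | x1))
n4 = ~(x1 | n3) = ~(x1 | (~(x3 | ((x1 | x3) | x1))))
At x1=0, x2=0, x3=0, x4=0: circuit gives 0, formula gives 0.
At x1=0, x2=0, x3=1, x4=0: circuit gives 1, formula gives 1.
Agrees on all 16 inputs.

Yes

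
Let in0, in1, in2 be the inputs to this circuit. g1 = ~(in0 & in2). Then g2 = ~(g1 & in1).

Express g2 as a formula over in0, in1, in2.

g1 = ~(in0 & in2)
g2 = ~(g1 & in1) = ~((~(in0 & in2)) & in1)

~((~(in0 & in2)) & in1)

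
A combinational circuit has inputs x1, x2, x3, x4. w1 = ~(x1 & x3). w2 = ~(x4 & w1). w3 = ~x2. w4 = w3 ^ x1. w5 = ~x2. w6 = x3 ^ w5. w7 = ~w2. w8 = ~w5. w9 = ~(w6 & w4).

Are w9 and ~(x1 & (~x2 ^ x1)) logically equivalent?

No

w3 = ~x2
w4 = w3 ^ x1 = ~x2 ^ x1
w5 = ~x2
w6 = x3 ^ w5 = x3 ^ ~x2
w9 = ~(w6 & w4) = ~((x3 ^ ~x2) & (~x2 ^ x1))
At x1=0, x2=0, x3=0, x4=0: circuit gives 0, formula gives 1.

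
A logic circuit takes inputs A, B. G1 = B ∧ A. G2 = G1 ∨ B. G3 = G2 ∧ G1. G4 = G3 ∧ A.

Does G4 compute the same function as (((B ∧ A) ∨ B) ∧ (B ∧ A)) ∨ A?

G1 = B ∧ A
G2 = G1 ∨ B = (B ∧ A) ∨ B
G3 = G2 ∧ G1 = ((B ∧ A) ∨ B) ∧ (B ∧ A)
G4 = G3 ∧ A = (((B ∧ A) ∨ B) ∧ (B ∧ A)) ∧ A
At A=1, B=0: circuit gives 0, formula gives 1.

No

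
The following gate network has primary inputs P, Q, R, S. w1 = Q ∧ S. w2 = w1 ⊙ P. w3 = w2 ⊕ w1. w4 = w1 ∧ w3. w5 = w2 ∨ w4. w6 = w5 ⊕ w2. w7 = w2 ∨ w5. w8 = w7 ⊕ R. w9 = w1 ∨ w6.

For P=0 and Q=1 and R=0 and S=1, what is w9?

1

w1 = 1 ∧ 1 = 1
w2 = 1 ⊙ 0 = 0
w3 = 0 ⊕ 1 = 1
w4 = 1 ∧ 1 = 1
w5 = 0 ∨ 1 = 1
w6 = 1 ⊕ 0 = 1
w9 = 1 ∨ 1 = 1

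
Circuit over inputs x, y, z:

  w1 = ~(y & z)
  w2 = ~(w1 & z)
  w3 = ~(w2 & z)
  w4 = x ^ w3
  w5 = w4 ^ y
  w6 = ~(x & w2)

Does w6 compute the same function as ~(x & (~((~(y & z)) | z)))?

w1 = ~(y & z)
w2 = ~(w1 & z) = ~((~(y & z)) & z)
w6 = ~(x & w2) = ~(x & (~((~(y & z)) & z)))
At x=1, y=0, z=0: circuit gives 0, formula gives 1.

No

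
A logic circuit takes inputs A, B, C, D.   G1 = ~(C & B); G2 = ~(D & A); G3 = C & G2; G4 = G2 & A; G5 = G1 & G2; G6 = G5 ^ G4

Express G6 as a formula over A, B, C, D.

((~(C & B)) & (~(D & A))) ^ ((~(D & A)) & A)

G1 = ~(C & B)
G2 = ~(D & A)
G4 = G2 & A = (~(D & A)) & A
G5 = G1 & G2 = (~(C & B)) & (~(D & A))
G6 = G5 ^ G4 = ((~(C & B)) & (~(D & A))) ^ ((~(D & A)) & A)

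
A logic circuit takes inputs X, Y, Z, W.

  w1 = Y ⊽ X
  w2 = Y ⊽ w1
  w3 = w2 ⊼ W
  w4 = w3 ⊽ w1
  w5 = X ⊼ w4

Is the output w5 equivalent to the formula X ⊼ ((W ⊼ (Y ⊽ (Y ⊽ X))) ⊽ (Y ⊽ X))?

Yes

w1 = Y ⊽ X
w2 = Y ⊽ w1 = Y ⊽ (Y ⊽ X)
w3 = w2 ⊼ W = (Y ⊽ (Y ⊽ X)) ⊼ W
w4 = w3 ⊽ w1 = ((Y ⊽ (Y ⊽ X)) ⊼ W) ⊽ (Y ⊽ X)
w5 = X ⊼ w4 = X ⊼ (((Y ⊽ (Y ⊽ X)) ⊼ W) ⊽ (Y ⊽ X))
At X=1, Y=0, Z=0, W=1: circuit gives 0, formula gives 0.
At X=0, Y=0, Z=0, W=0: circuit gives 1, formula gives 1.
Agrees on all 16 inputs.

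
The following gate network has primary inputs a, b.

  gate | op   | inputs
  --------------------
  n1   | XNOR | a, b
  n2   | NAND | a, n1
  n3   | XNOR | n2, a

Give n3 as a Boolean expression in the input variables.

(a NAND (a XNOR b)) XNOR a

n1 = a XNOR b
n2 = a NAND n1 = a NAND (a XNOR b)
n3 = n2 XNOR a = (a NAND (a XNOR b)) XNOR a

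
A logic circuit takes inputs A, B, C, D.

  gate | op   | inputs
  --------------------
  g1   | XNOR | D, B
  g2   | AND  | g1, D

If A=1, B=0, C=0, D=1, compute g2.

0

g1 = 1 XNOR 0 = 0
g2 = 0 AND 1 = 0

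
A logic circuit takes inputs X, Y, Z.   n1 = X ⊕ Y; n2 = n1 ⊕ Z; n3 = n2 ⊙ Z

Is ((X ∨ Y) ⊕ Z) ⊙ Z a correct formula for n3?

No

n1 = X ⊕ Y
n2 = n1 ⊕ Z = (X ⊕ Y) ⊕ Z
n3 = n2 ⊙ Z = ((X ⊕ Y) ⊕ Z) ⊙ Z
At X=1, Y=1, Z=0: circuit gives 1, formula gives 0.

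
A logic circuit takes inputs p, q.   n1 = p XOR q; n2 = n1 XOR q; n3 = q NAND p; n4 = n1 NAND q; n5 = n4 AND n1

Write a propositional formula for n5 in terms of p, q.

n1 = p XOR q
n4 = n1 NAND q = (p XOR q) NAND q
n5 = n4 AND n1 = ((p XOR q) NAND q) AND (p XOR q)

((p XOR q) NAND q) AND (p XOR q)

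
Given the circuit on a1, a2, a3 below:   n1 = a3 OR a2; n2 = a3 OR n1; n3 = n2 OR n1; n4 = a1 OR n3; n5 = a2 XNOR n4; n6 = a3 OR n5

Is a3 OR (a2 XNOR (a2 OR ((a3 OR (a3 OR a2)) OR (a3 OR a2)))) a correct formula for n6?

No

n1 = a3 OR a2
n2 = a3 OR n1 = a3 OR (a3 OR a2)
n3 = n2 OR n1 = (a3 OR (a3 OR a2)) OR (a3 OR a2)
n4 = a1 OR n3 = a1 OR ((a3 OR (a3 OR a2)) OR (a3 OR a2))
n5 = a2 XNOR n4 = a2 XNOR (a1 OR ((a3 OR (a3 OR a2)) OR (a3 OR a2)))
n6 = a3 OR n5 = a3 OR (a2 XNOR (a1 OR ((a3 OR (a3 OR a2)) OR (a3 OR a2))))
At a1=1, a2=0, a3=0: circuit gives 0, formula gives 1.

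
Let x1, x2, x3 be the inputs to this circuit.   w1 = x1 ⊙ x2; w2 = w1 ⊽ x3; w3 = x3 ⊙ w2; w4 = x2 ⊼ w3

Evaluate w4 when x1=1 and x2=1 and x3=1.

w1 = 1 ⊙ 1 = 1
w2 = 1 ⊽ 1 = 0
w3 = 1 ⊙ 0 = 0
w4 = 1 ⊼ 0 = 1

1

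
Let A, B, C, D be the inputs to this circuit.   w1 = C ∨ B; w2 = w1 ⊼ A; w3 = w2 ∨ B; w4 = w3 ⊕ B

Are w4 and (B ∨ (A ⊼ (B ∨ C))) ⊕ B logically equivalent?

w1 = C ∨ B
w2 = w1 ⊼ A = (C ∨ B) ⊼ A
w3 = w2 ∨ B = ((C ∨ B) ⊼ A) ∨ B
w4 = w3 ⊕ B = (((C ∨ B) ⊼ A) ∨ B) ⊕ B
At A=0, B=1, C=0, D=0: circuit gives 0, formula gives 0.
At A=0, B=0, C=0, D=0: circuit gives 1, formula gives 1.
Agrees on all 16 inputs.

Yes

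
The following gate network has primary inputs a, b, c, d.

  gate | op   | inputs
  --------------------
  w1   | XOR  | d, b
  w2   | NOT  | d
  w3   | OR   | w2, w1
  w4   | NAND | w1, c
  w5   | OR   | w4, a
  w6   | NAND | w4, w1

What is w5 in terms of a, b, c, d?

w1 = d XOR b
w4 = w1 NAND c = (d XOR b) NAND c
w5 = w4 OR a = ((d XOR b) NAND c) OR a

((d XOR b) NAND c) OR a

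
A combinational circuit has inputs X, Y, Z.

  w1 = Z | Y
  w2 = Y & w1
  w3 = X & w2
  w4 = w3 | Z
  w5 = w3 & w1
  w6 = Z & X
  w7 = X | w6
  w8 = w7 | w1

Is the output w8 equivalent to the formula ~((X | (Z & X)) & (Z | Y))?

No

w1 = Z | Y
w6 = Z & X
w7 = X | w6 = X | (Z & X)
w8 = w7 | w1 = (X | (Z & X)) | (Z | Y)
At X=0, Y=0, Z=0: circuit gives 0, formula gives 1.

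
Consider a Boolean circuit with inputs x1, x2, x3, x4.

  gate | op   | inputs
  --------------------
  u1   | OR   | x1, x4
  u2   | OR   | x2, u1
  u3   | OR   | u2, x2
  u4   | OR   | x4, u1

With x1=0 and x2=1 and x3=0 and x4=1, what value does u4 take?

1

u1 = 0 OR 1 = 1
u4 = 1 OR 1 = 1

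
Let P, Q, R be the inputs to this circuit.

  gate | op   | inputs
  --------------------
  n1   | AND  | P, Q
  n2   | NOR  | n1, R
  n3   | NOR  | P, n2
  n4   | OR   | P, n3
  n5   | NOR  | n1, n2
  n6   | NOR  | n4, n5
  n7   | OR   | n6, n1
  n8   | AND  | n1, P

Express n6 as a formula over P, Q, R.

(P OR (P NOR ((P AND Q) NOR R))) NOR ((P AND Q) NOR ((P AND Q) NOR R))

n1 = P AND Q
n2 = n1 NOR R = (P AND Q) NOR R
n3 = P NOR n2 = P NOR ((P AND Q) NOR R)
n4 = P OR n3 = P OR (P NOR ((P AND Q) NOR R))
n5 = n1 NOR n2 = (P AND Q) NOR ((P AND Q) NOR R)
n6 = n4 NOR n5 = (P OR (P NOR ((P AND Q) NOR R))) NOR ((P AND Q) NOR ((P AND Q) NOR R))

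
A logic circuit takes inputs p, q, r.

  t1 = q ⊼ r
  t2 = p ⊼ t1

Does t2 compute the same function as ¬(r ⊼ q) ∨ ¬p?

Yes

t1 = q ⊼ r
t2 = p ⊼ t1 = p ⊼ (q ⊼ r)
At p=1, q=0, r=0: circuit gives 0, formula gives 0.
At p=0, q=0, r=0: circuit gives 1, formula gives 1.
Agrees on all 8 inputs.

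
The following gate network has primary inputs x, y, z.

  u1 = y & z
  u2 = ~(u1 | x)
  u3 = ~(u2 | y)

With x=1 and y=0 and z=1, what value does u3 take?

1

u1 = 0 & 1 = 0
u2 = ~(0 | 1) = 0
u3 = ~(0 | 0) = 1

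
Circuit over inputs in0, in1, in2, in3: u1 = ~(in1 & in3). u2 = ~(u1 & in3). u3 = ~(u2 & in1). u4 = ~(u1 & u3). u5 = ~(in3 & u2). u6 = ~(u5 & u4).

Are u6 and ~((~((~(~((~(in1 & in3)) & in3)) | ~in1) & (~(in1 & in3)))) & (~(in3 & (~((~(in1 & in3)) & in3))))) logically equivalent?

Yes

u1 = ~(in1 & in3)
u2 = ~(u1 & in3) = ~((~(in1 & in3)) & in3)
u3 = ~(u2 & in1) = ~((~((~(in1 & in3)) & in3)) & in1)
u4 = ~(u1 & u3) = ~((~(in1 & in3)) & (~((~((~(in1 & in3)) & in3)) & in1)))
u5 = ~(in3 & u2) = ~(in3 & (~((~(in1 & in3)) & in3)))
u6 = ~(u5 & u4) = ~((~(in3 & (~((~(in1 & in3)) & in3)))) & (~((~(in1 & in3)) & (~((~((~(in1 & in3)) & in3)) & in1)))))
At in0=0, in1=1, in2=0, in3=0: circuit gives 0, formula gives 0.
At in0=0, in1=0, in2=0, in3=0: circuit gives 1, formula gives 1.
Agrees on all 16 inputs.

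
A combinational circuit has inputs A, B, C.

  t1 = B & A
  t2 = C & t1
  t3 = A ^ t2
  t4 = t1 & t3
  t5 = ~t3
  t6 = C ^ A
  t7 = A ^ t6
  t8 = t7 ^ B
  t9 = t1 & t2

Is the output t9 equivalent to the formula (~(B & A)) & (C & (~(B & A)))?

t1 = B & A
t2 = C & t1 = C & (B & A)
t9 = t1 & t2 = (B & A) & (C & (B & A))
At A=0, B=0, C=1: circuit gives 0, formula gives 1.

No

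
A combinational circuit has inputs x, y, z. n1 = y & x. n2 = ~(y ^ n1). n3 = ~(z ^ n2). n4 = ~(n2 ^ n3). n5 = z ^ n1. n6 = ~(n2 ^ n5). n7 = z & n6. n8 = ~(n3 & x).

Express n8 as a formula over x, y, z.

n1 = y & x
n2 = ~(y ^ n1) = ~(y ^ (y & x))
n3 = ~(z ^ n2) = ~(z ^ (~(y ^ (y & x))))
n8 = ~(n3 & x) = ~((~(z ^ (~(y ^ (y & x))))) & x)

~((~(z ^ (~(y ^ (y & x))))) & x)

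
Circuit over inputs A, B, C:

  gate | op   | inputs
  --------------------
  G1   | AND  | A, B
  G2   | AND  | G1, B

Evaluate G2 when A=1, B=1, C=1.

1

G1 = 1 AND 1 = 1
G2 = 1 AND 1 = 1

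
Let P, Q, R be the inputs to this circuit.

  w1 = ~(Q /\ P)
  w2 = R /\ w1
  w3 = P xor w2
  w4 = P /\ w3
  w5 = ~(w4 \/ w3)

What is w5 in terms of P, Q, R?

w1 = ~(Q /\ P)
w2 = R /\ w1 = R /\ (~(Q /\ P))
w3 = P xor w2 = P xor (R /\ (~(Q /\ P)))
w4 = P /\ w3 = P /\ (P xor (R /\ (~(Q /\ P))))
w5 = ~(w4 \/ w3) = ~((P /\ (P xor (R /\ (~(Q /\ P))))) \/ (P xor (R /\ (~(Q /\ P)))))

~((P /\ (P xor (R /\ (~(Q /\ P))))) \/ (P xor (R /\ (~(Q /\ P)))))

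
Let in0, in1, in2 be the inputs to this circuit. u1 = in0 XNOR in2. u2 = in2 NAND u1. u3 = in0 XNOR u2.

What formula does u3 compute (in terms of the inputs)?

in0 XNOR (in2 NAND (in0 XNOR in2))

u1 = in0 XNOR in2
u2 = in2 NAND u1 = in2 NAND (in0 XNOR in2)
u3 = in0 XNOR u2 = in0 XNOR (in2 NAND (in0 XNOR in2))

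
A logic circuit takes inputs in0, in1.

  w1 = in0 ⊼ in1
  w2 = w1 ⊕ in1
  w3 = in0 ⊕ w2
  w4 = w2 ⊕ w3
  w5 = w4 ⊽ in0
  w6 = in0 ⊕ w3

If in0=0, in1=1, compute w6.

0

w1 = 0 ⊼ 1 = 1
w2 = 1 ⊕ 1 = 0
w3 = 0 ⊕ 0 = 0
w6 = 0 ⊕ 0 = 0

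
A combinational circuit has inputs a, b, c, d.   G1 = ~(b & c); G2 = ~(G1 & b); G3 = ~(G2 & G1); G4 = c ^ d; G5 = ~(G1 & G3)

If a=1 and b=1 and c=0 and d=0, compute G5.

0

G1 = ~(1 & 0) = 1
G2 = ~(1 & 1) = 0
G3 = ~(0 & 1) = 1
G5 = ~(1 & 1) = 0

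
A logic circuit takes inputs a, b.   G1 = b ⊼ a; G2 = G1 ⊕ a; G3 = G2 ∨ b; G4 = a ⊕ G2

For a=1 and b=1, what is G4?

G1 = 1 ⊼ 1 = 0
G2 = 0 ⊕ 1 = 1
G4 = 1 ⊕ 1 = 0

0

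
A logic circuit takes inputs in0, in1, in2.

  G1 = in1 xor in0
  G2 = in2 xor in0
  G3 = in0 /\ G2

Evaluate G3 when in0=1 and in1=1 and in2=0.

G2 = 0 xor 1 = 1
G3 = 1 /\ 1 = 1

1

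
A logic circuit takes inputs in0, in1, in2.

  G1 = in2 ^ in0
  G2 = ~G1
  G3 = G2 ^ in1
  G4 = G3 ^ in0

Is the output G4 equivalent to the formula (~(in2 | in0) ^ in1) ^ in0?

G1 = in2 ^ in0
G2 = ~G1 = ~(in2 ^ in0)
G3 = G2 ^ in1 = ~(in2 ^ in0) ^ in1
G4 = G3 ^ in0 = (~(in2 ^ in0) ^ in1) ^ in0
At in0=1, in1=0, in2=1: circuit gives 0, formula gives 1.

No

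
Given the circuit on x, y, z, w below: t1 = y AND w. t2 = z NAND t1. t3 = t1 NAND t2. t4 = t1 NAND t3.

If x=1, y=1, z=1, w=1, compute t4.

0

t1 = 1 AND 1 = 1
t2 = 1 NAND 1 = 0
t3 = 1 NAND 0 = 1
t4 = 1 NAND 1 = 0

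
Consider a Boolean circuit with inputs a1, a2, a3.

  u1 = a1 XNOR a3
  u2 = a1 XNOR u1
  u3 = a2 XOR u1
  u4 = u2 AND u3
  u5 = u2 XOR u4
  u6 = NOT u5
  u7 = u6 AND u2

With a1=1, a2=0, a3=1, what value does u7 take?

u1 = 1 XNOR 1 = 1
u2 = 1 XNOR 1 = 1
u3 = 0 XOR 1 = 1
u4 = 1 AND 1 = 1
u5 = 1 XOR 1 = 0
u6 = NOT 0 = 1
u7 = 1 AND 1 = 1

1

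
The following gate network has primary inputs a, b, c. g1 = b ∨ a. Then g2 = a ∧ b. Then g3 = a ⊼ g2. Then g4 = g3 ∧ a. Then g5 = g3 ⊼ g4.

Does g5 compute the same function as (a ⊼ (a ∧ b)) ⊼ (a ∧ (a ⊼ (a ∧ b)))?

Yes

g2 = a ∧ b
g3 = a ⊼ g2 = a ⊼ (a ∧ b)
g4 = g3 ∧ a = (a ⊼ (a ∧ b)) ∧ a
g5 = g3 ⊼ g4 = (a ⊼ (a ∧ b)) ⊼ ((a ⊼ (a ∧ b)) ∧ a)
At a=1, b=0, c=0: circuit gives 0, formula gives 0.
At a=0, b=0, c=0: circuit gives 1, formula gives 1.
Agrees on all 8 inputs.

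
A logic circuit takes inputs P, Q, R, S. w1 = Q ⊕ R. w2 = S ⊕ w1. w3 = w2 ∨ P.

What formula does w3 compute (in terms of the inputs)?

(S ⊕ (Q ⊕ R)) ∨ P

w1 = Q ⊕ R
w2 = S ⊕ w1 = S ⊕ (Q ⊕ R)
w3 = w2 ∨ P = (S ⊕ (Q ⊕ R)) ∨ P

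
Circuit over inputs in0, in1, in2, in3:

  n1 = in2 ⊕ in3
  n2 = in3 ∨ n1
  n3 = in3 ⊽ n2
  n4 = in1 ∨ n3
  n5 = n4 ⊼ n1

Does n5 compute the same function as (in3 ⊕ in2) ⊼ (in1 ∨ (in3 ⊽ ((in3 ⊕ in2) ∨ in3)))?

Yes

n1 = in2 ⊕ in3
n2 = in3 ∨ n1 = in3 ∨ (in2 ⊕ in3)
n3 = in3 ⊽ n2 = in3 ⊽ (in3 ∨ (in2 ⊕ in3))
n4 = in1 ∨ n3 = in1 ∨ (in3 ⊽ (in3 ∨ (in2 ⊕ in3)))
n5 = n4 ⊼ n1 = (in1 ∨ (in3 ⊽ (in3 ∨ (in2 ⊕ in3)))) ⊼ (in2 ⊕ in3)
At in0=0, in1=1, in2=0, in3=1: circuit gives 0, formula gives 0.
At in0=0, in1=0, in2=0, in3=0: circuit gives 1, formula gives 1.
Agrees on all 16 inputs.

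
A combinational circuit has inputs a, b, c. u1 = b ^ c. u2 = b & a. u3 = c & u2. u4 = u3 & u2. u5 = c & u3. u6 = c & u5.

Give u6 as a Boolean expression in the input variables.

u2 = b & a
u3 = c & u2 = c & (b & a)
u5 = c & u3 = c & (c & (b & a))
u6 = c & u5 = c & (c & (c & (b & a)))

c & (c & (c & (b & a)))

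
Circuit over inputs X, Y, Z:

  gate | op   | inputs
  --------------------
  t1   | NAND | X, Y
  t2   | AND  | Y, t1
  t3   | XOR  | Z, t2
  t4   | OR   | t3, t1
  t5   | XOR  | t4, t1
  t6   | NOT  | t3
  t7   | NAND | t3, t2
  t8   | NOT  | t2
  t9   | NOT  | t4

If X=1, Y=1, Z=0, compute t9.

t1 = 1 NAND 1 = 0
t2 = 1 AND 0 = 0
t3 = 0 XOR 0 = 0
t4 = 0 OR 0 = 0
t9 = NOT 0 = 1

1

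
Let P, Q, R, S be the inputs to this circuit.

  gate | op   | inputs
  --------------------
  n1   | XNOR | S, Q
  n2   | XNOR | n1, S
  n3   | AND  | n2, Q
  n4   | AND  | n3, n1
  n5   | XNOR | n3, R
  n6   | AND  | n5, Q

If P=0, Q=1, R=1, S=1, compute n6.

n1 = 1 XNOR 1 = 1
n2 = 1 XNOR 1 = 1
n3 = 1 AND 1 = 1
n5 = 1 XNOR 1 = 1
n6 = 1 AND 1 = 1

1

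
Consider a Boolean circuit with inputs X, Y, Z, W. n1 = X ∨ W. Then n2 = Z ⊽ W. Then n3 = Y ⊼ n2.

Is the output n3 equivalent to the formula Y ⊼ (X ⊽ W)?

n2 = Z ⊽ W
n3 = Y ⊼ n2 = Y ⊼ (Z ⊽ W)
At X=0, Y=1, Z=1, W=0: circuit gives 1, formula gives 0.

No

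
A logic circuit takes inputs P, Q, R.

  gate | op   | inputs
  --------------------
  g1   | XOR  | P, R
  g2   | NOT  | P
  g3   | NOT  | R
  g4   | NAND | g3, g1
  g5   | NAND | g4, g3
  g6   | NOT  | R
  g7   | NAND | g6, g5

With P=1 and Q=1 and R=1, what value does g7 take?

1

g1 = 1 XOR 1 = 0
g3 = NOT 1 = 0
g4 = 0 NAND 0 = 1
g5 = 1 NAND 0 = 1
g6 = NOT 1 = 0
g7 = 0 NAND 1 = 1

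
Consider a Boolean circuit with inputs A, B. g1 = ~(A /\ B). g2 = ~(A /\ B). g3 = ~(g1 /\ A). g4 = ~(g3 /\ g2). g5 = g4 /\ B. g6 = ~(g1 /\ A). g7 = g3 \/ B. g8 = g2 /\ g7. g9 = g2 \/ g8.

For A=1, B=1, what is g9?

g1 = ~(1 /\ 1) = 0
g2 = ~(1 /\ 1) = 0
g3 = ~(0 /\ 1) = 1
g7 = 1 \/ 1 = 1
g8 = 0 /\ 1 = 0
g9 = 0 \/ 0 = 0

0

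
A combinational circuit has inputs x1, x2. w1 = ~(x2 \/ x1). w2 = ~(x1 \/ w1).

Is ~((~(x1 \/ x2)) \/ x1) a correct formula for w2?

w1 = ~(x2 \/ x1)
w2 = ~(x1 \/ w1) = ~(x1 \/ (~(x2 \/ x1)))
At x1=0, x2=0: circuit gives 0, formula gives 0.
At x1=0, x2=1: circuit gives 1, formula gives 1.
Agrees on all 4 inputs.

Yes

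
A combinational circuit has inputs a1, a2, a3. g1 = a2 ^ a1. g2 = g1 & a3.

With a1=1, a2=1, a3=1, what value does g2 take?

0

g1 = 1 ^ 1 = 0
g2 = 0 & 1 = 0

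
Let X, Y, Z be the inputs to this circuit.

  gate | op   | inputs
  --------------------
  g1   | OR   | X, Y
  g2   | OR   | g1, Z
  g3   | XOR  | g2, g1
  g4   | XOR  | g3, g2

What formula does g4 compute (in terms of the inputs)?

g1 = X OR Y
g2 = g1 OR Z = (X OR Y) OR Z
g3 = g2 XOR g1 = ((X OR Y) OR Z) XOR (X OR Y)
g4 = g3 XOR g2 = (((X OR Y) OR Z) XOR (X OR Y)) XOR ((X OR Y) OR Z)

(((X OR Y) OR Z) XOR (X OR Y)) XOR ((X OR Y) OR Z)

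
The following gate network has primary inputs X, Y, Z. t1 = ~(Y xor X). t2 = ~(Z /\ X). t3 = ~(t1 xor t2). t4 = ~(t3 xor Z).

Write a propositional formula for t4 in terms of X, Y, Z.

~((~((~(Y xor X)) xor (~(Z /\ X)))) xor Z)

t1 = ~(Y xor X)
t2 = ~(Z /\ X)
t3 = ~(t1 xor t2) = ~((~(Y xor X)) xor (~(Z /\ X)))
t4 = ~(t3 xor Z) = ~((~((~(Y xor X)) xor (~(Z /\ X)))) xor Z)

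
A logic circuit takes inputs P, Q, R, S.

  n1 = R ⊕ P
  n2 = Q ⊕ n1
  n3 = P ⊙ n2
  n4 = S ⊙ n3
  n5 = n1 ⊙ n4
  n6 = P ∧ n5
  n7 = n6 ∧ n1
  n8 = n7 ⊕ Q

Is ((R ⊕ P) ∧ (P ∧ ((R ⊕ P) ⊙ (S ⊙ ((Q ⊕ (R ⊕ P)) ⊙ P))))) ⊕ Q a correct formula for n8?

Yes

n1 = R ⊕ P
n2 = Q ⊕ n1 = Q ⊕ (R ⊕ P)
n3 = P ⊙ n2 = P ⊙ (Q ⊕ (R ⊕ P))
n4 = S ⊙ n3 = S ⊙ (P ⊙ (Q ⊕ (R ⊕ P)))
n5 = n1 ⊙ n4 = (R ⊕ P) ⊙ (S ⊙ (P ⊙ (Q ⊕ (R ⊕ P))))
n6 = P ∧ n5 = P ∧ ((R ⊕ P) ⊙ (S ⊙ (P ⊙ (Q ⊕ (R ⊕ P)))))
n7 = n6 ∧ n1 = (P ∧ ((R ⊕ P) ⊙ (S ⊙ (P ⊙ (Q ⊕ (R ⊕ P)))))) ∧ (R ⊕ P)
n8 = n7 ⊕ Q = ((P ∧ ((R ⊕ P) ⊙ (S ⊙ (P ⊙ (Q ⊕ (R ⊕ P)))))) ∧ (R ⊕ P)) ⊕ Q
At P=0, Q=0, R=0, S=0: circuit gives 0, formula gives 0.
At P=0, Q=1, R=0, S=0: circuit gives 1, formula gives 1.
Agrees on all 16 inputs.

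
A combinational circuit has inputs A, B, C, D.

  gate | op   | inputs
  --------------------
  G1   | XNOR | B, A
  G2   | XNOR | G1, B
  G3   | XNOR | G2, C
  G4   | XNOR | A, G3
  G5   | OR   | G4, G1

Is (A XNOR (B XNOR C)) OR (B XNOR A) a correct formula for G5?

G1 = B XNOR A
G2 = G1 XNOR B = (B XNOR A) XNOR B
G3 = G2 XNOR C = ((B XNOR A) XNOR B) XNOR C
G4 = A XNOR G3 = A XNOR (((B XNOR A) XNOR B) XNOR C)
G5 = G4 OR G1 = (A XNOR (((B XNOR A) XNOR B) XNOR C)) OR (B XNOR A)
At A=0, B=1, C=0, D=0: circuit gives 0, formula gives 1.

No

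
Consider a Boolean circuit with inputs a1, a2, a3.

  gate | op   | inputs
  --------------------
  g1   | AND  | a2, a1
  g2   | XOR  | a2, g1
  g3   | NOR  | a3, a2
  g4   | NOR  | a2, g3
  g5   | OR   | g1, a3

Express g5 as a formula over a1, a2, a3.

(a2 AND a1) OR a3

g1 = a2 AND a1
g5 = g1 OR a3 = (a2 AND a1) OR a3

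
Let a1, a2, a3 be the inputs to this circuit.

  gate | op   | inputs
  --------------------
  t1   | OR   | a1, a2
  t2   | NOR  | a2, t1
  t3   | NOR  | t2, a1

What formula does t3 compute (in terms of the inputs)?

(a2 NOR (a1 OR a2)) NOR a1

t1 = a1 OR a2
t2 = a2 NOR t1 = a2 NOR (a1 OR a2)
t3 = t2 NOR a1 = (a2 NOR (a1 OR a2)) NOR a1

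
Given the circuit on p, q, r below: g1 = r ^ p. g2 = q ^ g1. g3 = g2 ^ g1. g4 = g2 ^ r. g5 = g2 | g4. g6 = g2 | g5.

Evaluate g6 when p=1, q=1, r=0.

0

g1 = 0 ^ 1 = 1
g2 = 1 ^ 1 = 0
g4 = 0 ^ 0 = 0
g5 = 0 | 0 = 0
g6 = 0 | 0 = 0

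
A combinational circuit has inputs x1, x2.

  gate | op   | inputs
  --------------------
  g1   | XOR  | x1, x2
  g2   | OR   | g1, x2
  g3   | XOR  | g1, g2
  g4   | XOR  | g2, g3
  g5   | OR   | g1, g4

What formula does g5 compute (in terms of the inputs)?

(x1 XOR x2) OR (((x1 XOR x2) OR x2) XOR ((x1 XOR x2) XOR ((x1 XOR x2) OR x2)))

g1 = x1 XOR x2
g2 = g1 OR x2 = (x1 XOR x2) OR x2
g3 = g1 XOR g2 = (x1 XOR x2) XOR ((x1 XOR x2) OR x2)
g4 = g2 XOR g3 = ((x1 XOR x2) OR x2) XOR ((x1 XOR x2) XOR ((x1 XOR x2) OR x2))
g5 = g1 OR g4 = (x1 XOR x2) OR (((x1 XOR x2) OR x2) XOR ((x1 XOR x2) XOR ((x1 XOR x2) OR x2)))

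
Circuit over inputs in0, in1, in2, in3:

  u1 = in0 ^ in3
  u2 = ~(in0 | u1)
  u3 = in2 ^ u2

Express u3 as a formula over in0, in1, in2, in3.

u1 = in0 ^ in3
u2 = ~(in0 | u1) = ~(in0 | (in0 ^ in3))
u3 = in2 ^ u2 = in2 ^ (~(in0 | (in0 ^ in3)))

in2 ^ (~(in0 | (in0 ^ in3)))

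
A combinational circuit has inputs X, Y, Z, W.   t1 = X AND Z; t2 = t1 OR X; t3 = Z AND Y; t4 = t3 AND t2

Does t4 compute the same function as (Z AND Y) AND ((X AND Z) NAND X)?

No

t1 = X AND Z
t2 = t1 OR X = (X AND Z) OR X
t3 = Z AND Y
t4 = t3 AND t2 = (Z AND Y) AND ((X AND Z) OR X)
At X=0, Y=1, Z=1, W=0: circuit gives 0, formula gives 1.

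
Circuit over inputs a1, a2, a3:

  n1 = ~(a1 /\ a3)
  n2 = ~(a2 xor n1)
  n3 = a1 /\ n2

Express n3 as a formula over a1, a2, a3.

a1 /\ (~(a2 xor (~(a1 /\ a3))))

n1 = ~(a1 /\ a3)
n2 = ~(a2 xor n1) = ~(a2 xor (~(a1 /\ a3)))
n3 = a1 /\ n2 = a1 /\ (~(a2 xor (~(a1 /\ a3))))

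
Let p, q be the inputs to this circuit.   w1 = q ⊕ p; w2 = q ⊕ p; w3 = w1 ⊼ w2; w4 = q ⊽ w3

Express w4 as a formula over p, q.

w1 = q ⊕ p
w2 = q ⊕ p
w3 = w1 ⊼ w2 = (q ⊕ p) ⊼ (q ⊕ p)
w4 = q ⊽ w3 = q ⊽ ((q ⊕ p) ⊼ (q ⊕ p))

q ⊽ ((q ⊕ p) ⊼ (q ⊕ p))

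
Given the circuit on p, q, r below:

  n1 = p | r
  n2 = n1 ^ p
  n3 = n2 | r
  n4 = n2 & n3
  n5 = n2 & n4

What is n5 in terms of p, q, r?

n1 = p | r
n2 = n1 ^ p = (p | r) ^ p
n3 = n2 | r = ((p | r) ^ p) | r
n4 = n2 & n3 = ((p | r) ^ p) & (((p | r) ^ p) | r)
n5 = n2 & n4 = ((p | r) ^ p) & (((p | r) ^ p) & (((p | r) ^ p) | r))

((p | r) ^ p) & (((p | r) ^ p) & (((p | r) ^ p) | r))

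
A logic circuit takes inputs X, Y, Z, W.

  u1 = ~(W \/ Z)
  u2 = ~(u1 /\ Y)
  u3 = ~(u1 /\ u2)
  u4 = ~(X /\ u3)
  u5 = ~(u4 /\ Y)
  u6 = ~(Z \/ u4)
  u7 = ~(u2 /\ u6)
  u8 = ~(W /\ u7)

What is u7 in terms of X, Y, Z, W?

u1 = ~(W \/ Z)
u2 = ~(u1 /\ Y) = ~((~(W \/ Z)) /\ Y)
u3 = ~(u1 /\ u2) = ~((~(W \/ Z)) /\ (~((~(W \/ Z)) /\ Y)))
u4 = ~(X /\ u3) = ~(X /\ (~((~(W \/ Z)) /\ (~((~(W \/ Z)) /\ Y)))))
u6 = ~(Z \/ u4) = ~(Z \/ (~(X /\ (~((~(W \/ Z)) /\ (~((~(W \/ Z)) /\ Y)))))))
u7 = ~(u2 /\ u6) = ~((~((~(W \/ Z)) /\ Y)) /\ (~(Z \/ (~(X /\ (~((~(W \/ Z)) /\ (~((~(W \/ Z)) /\ Y)))))))))

~((~((~(W \/ Z)) /\ Y)) /\ (~(Z \/ (~(X /\ (~((~(W \/ Z)) /\ (~((~(W \/ Z)) /\ Y)))))))))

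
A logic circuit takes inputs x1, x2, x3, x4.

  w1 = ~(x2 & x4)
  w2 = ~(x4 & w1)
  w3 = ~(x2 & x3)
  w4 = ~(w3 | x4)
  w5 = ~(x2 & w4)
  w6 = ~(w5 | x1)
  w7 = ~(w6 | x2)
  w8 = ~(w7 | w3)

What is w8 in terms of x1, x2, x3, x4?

w3 = ~(x2 & x3)
w4 = ~(w3 | x4) = ~((~(x2 & x3)) | x4)
w5 = ~(x2 & w4) = ~(x2 & (~((~(x2 & x3)) | x4)))
w6 = ~(w5 | x1) = ~((~(x2 & (~((~(x2 & x3)) | x4)))) | x1)
w7 = ~(w6 | x2) = ~((~((~(x2 & (~((~(x2 & x3)) | x4)))) | x1)) | x2)
w8 = ~(w7 | w3) = ~((~((~((~(x2 & (~((~(x2 & x3)) | x4)))) | x1)) | x2)) | (~(x2 & x3)))

~((~((~((~(x2 & (~((~(x2 & x3)) | x4)))) | x1)) | x2)) | (~(x2 & x3)))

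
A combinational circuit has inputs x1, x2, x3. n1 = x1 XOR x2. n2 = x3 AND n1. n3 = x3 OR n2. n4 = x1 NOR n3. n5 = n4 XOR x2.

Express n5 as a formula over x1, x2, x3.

n1 = x1 XOR x2
n2 = x3 AND n1 = x3 AND (x1 XOR x2)
n3 = x3 OR n2 = x3 OR (x3 AND (x1 XOR x2))
n4 = x1 NOR n3 = x1 NOR (x3 OR (x3 AND (x1 XOR x2)))
n5 = n4 XOR x2 = (x1 NOR (x3 OR (x3 AND (x1 XOR x2)))) XOR x2

(x1 NOR (x3 OR (x3 AND (x1 XOR x2)))) XOR x2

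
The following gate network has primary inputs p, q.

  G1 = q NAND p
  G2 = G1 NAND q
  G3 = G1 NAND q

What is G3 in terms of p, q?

G1 = q NAND p
G3 = G1 NAND q = (q NAND p) NAND q

(q NAND p) NAND q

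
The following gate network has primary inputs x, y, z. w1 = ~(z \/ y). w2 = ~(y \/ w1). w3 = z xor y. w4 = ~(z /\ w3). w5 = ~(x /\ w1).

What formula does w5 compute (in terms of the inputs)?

~(x /\ (~(z \/ y)))

w1 = ~(z \/ y)
w5 = ~(x /\ w1) = ~(x /\ (~(z \/ y)))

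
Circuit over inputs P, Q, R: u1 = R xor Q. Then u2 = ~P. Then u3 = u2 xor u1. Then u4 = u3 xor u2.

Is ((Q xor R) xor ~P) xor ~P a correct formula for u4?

u1 = R xor Q
u2 = ~P
u3 = u2 xor u1 = ~P xor (R xor Q)
u4 = u3 xor u2 = (~P xor (R xor Q)) xor ~P
At P=0, Q=0, R=0: circuit gives 0, formula gives 0.
At P=0, Q=0, R=1: circuit gives 1, formula gives 1.
Agrees on all 8 inputs.

Yes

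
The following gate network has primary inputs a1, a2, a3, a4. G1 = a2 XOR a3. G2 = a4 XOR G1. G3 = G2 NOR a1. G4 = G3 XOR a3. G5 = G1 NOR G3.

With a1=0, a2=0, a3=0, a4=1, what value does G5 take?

1

G1 = 0 XOR 0 = 0
G2 = 1 XOR 0 = 1
G3 = 1 NOR 0 = 0
G5 = 0 NOR 0 = 1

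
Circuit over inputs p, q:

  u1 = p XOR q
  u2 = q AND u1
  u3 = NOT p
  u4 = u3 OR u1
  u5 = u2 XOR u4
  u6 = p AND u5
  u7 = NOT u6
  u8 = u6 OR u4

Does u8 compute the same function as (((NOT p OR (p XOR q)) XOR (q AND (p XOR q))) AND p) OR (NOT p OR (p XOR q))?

Yes

u1 = p XOR q
u2 = q AND u1 = q AND (p XOR q)
u3 = NOT p
u4 = u3 OR u1 = NOT p OR (p XOR q)
u5 = u2 XOR u4 = (q AND (p XOR q)) XOR (NOT p OR (p XOR q))
u6 = p AND u5 = p AND ((q AND (p XOR q)) XOR (NOT p OR (p XOR q)))
u8 = u6 OR u4 = (p AND ((q AND (p XOR q)) XOR (NOT p OR (p XOR q)))) OR (NOT p OR (p XOR q))
At p=1, q=1: circuit gives 0, formula gives 0.
At p=0, q=0: circuit gives 1, formula gives 1.
Agrees on all 4 inputs.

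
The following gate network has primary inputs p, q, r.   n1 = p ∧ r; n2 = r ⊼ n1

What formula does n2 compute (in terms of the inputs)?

r ⊼ (p ∧ r)

n1 = p ∧ r
n2 = r ⊼ n1 = r ⊼ (p ∧ r)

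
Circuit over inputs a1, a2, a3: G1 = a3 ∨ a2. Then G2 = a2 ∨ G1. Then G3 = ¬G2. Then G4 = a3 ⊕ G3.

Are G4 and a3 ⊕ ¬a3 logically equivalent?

G1 = a3 ∨ a2
G2 = a2 ∨ G1 = a2 ∨ (a3 ∨ a2)
G3 = ¬G2 = ¬(a2 ∨ (a3 ∨ a2))
G4 = a3 ⊕ G3 = a3 ⊕ ¬(a2 ∨ (a3 ∨ a2))
At a1=0, a2=1, a3=0: circuit gives 0, formula gives 1.

No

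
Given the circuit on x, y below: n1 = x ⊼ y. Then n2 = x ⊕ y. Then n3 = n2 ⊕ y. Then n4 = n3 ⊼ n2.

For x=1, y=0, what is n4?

0

n2 = 1 ⊕ 0 = 1
n3 = 1 ⊕ 0 = 1
n4 = 1 ⊼ 1 = 0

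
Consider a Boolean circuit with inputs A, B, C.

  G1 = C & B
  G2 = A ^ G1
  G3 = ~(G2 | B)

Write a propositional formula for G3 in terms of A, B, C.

~((A ^ (C & B)) | B)

G1 = C & B
G2 = A ^ G1 = A ^ (C & B)
G3 = ~(G2 | B) = ~((A ^ (C & B)) | B)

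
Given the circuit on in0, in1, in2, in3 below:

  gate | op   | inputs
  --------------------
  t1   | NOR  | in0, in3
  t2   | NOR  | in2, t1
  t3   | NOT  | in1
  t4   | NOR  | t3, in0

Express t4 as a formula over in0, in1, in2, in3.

NOT in1 NOR in0

t3 = NOT in1
t4 = t3 NOR in0 = NOT in1 NOR in0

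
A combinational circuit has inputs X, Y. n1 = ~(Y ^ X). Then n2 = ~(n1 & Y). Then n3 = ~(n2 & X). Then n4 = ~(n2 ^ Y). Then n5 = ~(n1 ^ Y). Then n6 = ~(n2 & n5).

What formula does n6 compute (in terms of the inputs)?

n1 = ~(Y ^ X)
n2 = ~(n1 & Y) = ~((~(Y ^ X)) & Y)
n5 = ~(n1 ^ Y) = ~((~(Y ^ X)) ^ Y)
n6 = ~(n2 & n5) = ~((~((~(Y ^ X)) & Y)) & (~((~(Y ^ X)) ^ Y)))

~((~((~(Y ^ X)) & Y)) & (~((~(Y ^ X)) ^ Y)))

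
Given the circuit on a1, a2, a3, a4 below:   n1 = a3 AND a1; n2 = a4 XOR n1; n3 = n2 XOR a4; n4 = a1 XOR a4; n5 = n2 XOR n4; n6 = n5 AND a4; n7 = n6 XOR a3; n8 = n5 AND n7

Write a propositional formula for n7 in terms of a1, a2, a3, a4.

(((a4 XOR (a3 AND a1)) XOR (a1 XOR a4)) AND a4) XOR a3

n1 = a3 AND a1
n2 = a4 XOR n1 = a4 XOR (a3 AND a1)
n4 = a1 XOR a4
n5 = n2 XOR n4 = (a4 XOR (a3 AND a1)) XOR (a1 XOR a4)
n6 = n5 AND a4 = ((a4 XOR (a3 AND a1)) XOR (a1 XOR a4)) AND a4
n7 = n6 XOR a3 = (((a4 XOR (a3 AND a1)) XOR (a1 XOR a4)) AND a4) XOR a3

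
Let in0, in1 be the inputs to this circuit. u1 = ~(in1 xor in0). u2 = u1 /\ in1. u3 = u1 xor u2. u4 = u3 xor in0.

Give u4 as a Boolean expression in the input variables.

u1 = ~(in1 xor in0)
u2 = u1 /\ in1 = (~(in1 xor in0)) /\ in1
u3 = u1 xor u2 = (~(in1 xor in0)) xor ((~(in1 xor in0)) /\ in1)
u4 = u3 xor in0 = ((~(in1 xor in0)) xor ((~(in1 xor in0)) /\ in1)) xor in0

((~(in1 xor in0)) xor ((~(in1 xor in0)) /\ in1)) xor in0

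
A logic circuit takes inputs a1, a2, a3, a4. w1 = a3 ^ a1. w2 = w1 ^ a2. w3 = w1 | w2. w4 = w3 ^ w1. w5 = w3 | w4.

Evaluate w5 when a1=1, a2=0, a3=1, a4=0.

0

w1 = 1 ^ 1 = 0
w2 = 0 ^ 0 = 0
w3 = 0 | 0 = 0
w4 = 0 ^ 0 = 0
w5 = 0 | 0 = 0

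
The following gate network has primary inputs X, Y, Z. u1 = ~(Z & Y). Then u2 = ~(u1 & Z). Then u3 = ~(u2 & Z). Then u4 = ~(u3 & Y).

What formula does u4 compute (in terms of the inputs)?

~((~((~((~(Z & Y)) & Z)) & Z)) & Y)

u1 = ~(Z & Y)
u2 = ~(u1 & Z) = ~((~(Z & Y)) & Z)
u3 = ~(u2 & Z) = ~((~((~(Z & Y)) & Z)) & Z)
u4 = ~(u3 & Y) = ~((~((~((~(Z & Y)) & Z)) & Z)) & Y)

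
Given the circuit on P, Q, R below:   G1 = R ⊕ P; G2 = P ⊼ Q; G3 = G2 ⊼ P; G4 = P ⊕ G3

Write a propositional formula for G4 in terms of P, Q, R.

G2 = P ⊼ Q
G3 = G2 ⊼ P = (P ⊼ Q) ⊼ P
G4 = P ⊕ G3 = P ⊕ ((P ⊼ Q) ⊼ P)

P ⊕ ((P ⊼ Q) ⊼ P)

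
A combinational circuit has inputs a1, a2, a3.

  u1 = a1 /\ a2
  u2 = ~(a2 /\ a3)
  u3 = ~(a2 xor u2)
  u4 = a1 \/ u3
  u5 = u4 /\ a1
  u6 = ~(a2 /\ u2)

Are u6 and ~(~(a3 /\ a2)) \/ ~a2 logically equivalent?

u2 = ~(a2 /\ a3)
u6 = ~(a2 /\ u2) = ~(a2 /\ (~(a2 /\ a3)))
At a1=0, a2=1, a3=0: circuit gives 0, formula gives 0.
At a1=0, a2=0, a3=0: circuit gives 1, formula gives 1.
Agrees on all 8 inputs.

Yes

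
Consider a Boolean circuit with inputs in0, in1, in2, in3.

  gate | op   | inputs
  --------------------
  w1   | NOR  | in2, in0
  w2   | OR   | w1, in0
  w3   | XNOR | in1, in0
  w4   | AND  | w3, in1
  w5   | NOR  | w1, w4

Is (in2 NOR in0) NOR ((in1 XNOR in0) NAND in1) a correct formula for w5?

w1 = in2 NOR in0
w3 = in1 XNOR in0
w4 = w3 AND in1 = (in1 XNOR in0) AND in1
w5 = w1 NOR w4 = (in2 NOR in0) NOR ((in1 XNOR in0) AND in1)
At in0=0, in1=0, in2=1, in3=0: circuit gives 1, formula gives 0.

No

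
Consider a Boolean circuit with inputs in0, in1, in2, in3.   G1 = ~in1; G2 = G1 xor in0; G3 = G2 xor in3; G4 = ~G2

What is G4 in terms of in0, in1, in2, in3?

~(~in1 xor in0)

G1 = ~in1
G2 = G1 xor in0 = ~in1 xor in0
G4 = ~G2 = ~(~in1 xor in0)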